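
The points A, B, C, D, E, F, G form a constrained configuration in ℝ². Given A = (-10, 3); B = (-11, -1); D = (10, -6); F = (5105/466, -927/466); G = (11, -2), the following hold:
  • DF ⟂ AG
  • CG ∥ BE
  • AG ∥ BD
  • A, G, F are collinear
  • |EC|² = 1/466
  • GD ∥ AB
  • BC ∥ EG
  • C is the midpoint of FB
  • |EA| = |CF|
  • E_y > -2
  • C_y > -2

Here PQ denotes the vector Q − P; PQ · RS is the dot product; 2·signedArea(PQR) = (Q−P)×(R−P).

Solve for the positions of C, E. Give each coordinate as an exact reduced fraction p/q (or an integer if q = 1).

C = (-21/932, -1393/932)
E = (21/932, -1403/932)

1. C_x = -21/932  [C is the midpoint of FB]
2. C_y = -1393/932  [C is the midpoint of FB]
   → C = (-21/932, -1393/932)
3. E_x = 21/932  [BC ∥ EG ∩ CG ∥ BE]
4. E_y = -1403/932  [BC ∥ EG ∩ CG ∥ BE]
   → E = (21/932, -1403/932)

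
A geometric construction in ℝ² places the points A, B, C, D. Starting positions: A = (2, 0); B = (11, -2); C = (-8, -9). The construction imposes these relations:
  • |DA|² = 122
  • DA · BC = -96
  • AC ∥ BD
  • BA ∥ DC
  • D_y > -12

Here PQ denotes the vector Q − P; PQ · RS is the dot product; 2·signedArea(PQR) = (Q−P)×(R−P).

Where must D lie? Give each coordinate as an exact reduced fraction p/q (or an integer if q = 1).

D = (1, -11)

1. D_x = 1  [BA ∥ DC ∩ AC ∥ BD]
2. D_y = -11  [BA ∥ DC ∩ AC ∥ BD]
   → D = (1, -11)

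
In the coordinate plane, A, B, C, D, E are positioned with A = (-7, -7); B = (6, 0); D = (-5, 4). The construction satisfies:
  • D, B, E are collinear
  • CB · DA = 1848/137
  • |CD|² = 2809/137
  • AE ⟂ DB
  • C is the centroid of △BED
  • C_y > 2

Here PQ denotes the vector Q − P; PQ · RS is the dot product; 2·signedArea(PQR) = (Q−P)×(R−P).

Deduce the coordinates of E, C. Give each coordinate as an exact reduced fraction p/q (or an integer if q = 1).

C = (-102/137, 336/137)
E = (-443/137, 460/137)

1. E_x = -443/137  [D, B, E are collinear ∩ AE ⟂ DB]
2. E_y = 460/137  [D, B, E are collinear ∩ AE ⟂ DB]
   → E = (-443/137, 460/137)
3. C_x = -102/137  [C is the centroid of △BED]
4. C_y = 336/137  [C is the centroid of △BED]
   → C = (-102/137, 336/137)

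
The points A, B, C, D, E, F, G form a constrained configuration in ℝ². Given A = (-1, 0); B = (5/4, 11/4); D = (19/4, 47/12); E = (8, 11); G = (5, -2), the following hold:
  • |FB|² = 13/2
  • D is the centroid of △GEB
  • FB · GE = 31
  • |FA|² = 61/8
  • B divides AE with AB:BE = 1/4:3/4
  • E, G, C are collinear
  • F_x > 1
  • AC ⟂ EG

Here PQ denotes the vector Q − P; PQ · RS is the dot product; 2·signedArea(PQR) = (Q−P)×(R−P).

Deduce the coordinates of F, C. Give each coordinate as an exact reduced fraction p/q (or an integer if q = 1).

C = (457/89, -126/89)
F = (7/4, 1/4)

1. F_x = 7/4  [line -3·x + -13·y + 17/2 = 0 ∩ |FA|² = 61/8]
2. F_y = 1/4  [line -3·x + -13·y + 17/2 = 0 ∩ |FA|² = 61/8]
   → F = (7/4, 1/4)
3. C_x = 457/89  [E, G, C are collinear ∩ AC ⟂ EG]
4. C_y = -126/89  [E, G, C are collinear ∩ AC ⟂ EG]
   → C = (457/89, -126/89)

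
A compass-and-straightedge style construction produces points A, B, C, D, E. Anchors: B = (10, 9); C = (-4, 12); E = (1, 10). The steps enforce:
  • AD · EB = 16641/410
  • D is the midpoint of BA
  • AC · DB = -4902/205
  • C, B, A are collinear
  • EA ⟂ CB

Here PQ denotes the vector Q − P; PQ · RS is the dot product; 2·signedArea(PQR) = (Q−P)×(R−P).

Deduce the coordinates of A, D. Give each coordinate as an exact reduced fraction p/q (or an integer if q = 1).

1. A_x = 244/205  [C, B, A are collinear ∩ EA ⟂ CB]
2. A_y = 2232/205  [C, B, A are collinear ∩ EA ⟂ CB]
   → A = (244/205, 2232/205)
3. D_x = 1147/205  [D is the midpoint of BA]
4. D_y = 4077/410  [D is the midpoint of BA]
   → D = (1147/205, 4077/410)

A = (244/205, 2232/205)
D = (1147/205, 4077/410)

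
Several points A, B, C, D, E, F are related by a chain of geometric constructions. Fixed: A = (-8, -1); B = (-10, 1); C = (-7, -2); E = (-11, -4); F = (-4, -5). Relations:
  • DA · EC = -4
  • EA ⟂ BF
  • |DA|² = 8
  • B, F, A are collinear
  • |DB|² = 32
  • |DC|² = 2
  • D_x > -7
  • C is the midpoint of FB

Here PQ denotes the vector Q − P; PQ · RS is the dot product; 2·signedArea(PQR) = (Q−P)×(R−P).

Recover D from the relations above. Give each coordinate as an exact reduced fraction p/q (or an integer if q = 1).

1. D_x = -6  [line -4·x + -2·y + -30 = 0 ∩ |DC|² = 2]
2. D_y = -3  [line -4·x + -2·y + -30 = 0 ∩ |DC|² = 2]
   → D = (-6, -3)

D = (-6, -3)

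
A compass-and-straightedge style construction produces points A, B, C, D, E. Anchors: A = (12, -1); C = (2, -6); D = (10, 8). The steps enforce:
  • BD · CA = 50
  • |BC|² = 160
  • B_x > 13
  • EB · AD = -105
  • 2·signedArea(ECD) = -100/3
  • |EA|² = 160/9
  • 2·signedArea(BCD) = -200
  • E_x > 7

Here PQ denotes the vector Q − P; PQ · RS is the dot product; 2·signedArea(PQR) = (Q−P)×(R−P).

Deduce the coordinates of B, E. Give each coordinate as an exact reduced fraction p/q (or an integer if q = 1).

B = (14, -10)
E = (8, 1/3)

1. B_x = 14  [2·signedArea(BCD) = -200 ∩ BD · CA = 50]
2. B_y = -10  [2·signedArea(BCD) = -200 ∩ BD · CA = 50]
   → B = (14, -10)
3. E_x = 8  [2·signedArea(ECD) = -100/3 ∩ EB · AD = -105]
4. E_y = 1/3  [2·signedArea(ECD) = -100/3 ∩ EB · AD = -105]
   → E = (8, 1/3)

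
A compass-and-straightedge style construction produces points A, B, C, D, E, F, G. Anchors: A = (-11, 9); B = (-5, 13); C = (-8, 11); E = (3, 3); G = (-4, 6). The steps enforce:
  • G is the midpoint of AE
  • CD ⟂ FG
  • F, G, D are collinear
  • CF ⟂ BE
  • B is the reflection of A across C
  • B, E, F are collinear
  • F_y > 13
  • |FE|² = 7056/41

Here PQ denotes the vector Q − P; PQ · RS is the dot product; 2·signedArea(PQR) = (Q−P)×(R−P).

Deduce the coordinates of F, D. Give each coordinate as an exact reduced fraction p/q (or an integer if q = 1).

1. F_x = -213/41  [B, E, F are collinear ∩ CF ⟂ BE]
2. F_y = 543/41  [B, E, F are collinear ∩ CF ⟂ BE]
   → F = (-213/41, 543/41)
3. D_x = -10849/2210  [F, G, D are collinear ∩ CD ⟂ FG]
4. D_y = 25437/2210  [F, G, D are collinear ∩ CD ⟂ FG]
   → D = (-10849/2210, 25437/2210)

D = (-10849/2210, 25437/2210)
F = (-213/41, 543/41)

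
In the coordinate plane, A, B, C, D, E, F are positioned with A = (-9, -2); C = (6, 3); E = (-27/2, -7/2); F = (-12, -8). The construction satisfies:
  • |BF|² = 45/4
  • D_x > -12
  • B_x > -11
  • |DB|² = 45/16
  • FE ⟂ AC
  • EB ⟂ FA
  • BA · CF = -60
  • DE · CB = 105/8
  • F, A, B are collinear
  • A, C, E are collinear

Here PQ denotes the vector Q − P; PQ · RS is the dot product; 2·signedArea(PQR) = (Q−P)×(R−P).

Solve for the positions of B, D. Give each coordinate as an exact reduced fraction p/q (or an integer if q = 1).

B = (-21/2, -5)
D = (-45/4, -13/2)

1. B_x = -21/2  [F, A, B are collinear ∩ EB ⟂ FA]
2. B_y = -5  [F, A, B are collinear ∩ EB ⟂ FA]
   → B = (-21/2, -5)
3. D_x = -45/4  [line 33/2·x + 8·y + 1901/8 = 0 ∩ |DB|² = 45/16]
4. D_y = -13/2  [line 33/2·x + 8·y + 1901/8 = 0 ∩ |DB|² = 45/16]
   → D = (-45/4, -13/2)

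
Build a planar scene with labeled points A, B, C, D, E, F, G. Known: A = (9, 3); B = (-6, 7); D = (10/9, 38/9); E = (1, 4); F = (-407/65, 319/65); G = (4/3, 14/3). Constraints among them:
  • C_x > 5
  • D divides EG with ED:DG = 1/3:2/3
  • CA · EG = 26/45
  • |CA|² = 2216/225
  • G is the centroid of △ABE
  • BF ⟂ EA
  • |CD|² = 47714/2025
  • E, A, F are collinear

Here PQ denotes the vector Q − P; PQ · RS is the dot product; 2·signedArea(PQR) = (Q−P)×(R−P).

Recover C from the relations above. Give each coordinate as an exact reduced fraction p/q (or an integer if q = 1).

C = (89/15, 11/3)

1. C_x = 89/15  [line -1/3·x + -2/3·y + 199/45 = 0 ∩ |CD|² = 47714/2025]
2. C_y = 11/3  [line -1/3·x + -2/3·y + 199/45 = 0 ∩ |CD|² = 47714/2025]
   → C = (89/15, 11/3)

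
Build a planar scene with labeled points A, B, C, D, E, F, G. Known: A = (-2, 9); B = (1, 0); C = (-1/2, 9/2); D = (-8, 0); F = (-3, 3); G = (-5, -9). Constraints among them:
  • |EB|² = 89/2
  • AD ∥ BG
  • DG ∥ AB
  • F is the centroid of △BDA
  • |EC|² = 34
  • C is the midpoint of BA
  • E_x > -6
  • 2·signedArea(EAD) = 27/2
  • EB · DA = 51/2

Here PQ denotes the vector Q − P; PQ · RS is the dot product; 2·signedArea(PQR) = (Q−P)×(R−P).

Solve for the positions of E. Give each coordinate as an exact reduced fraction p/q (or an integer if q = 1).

1. E_x = -11/2  [EB · DA = 51/2 ∩ 2·signedArea(EAD) = 27/2]
2. E_y = 3/2  [EB · DA = 51/2 ∩ 2·signedArea(EAD) = 27/2]
   → E = (-11/2, 3/2)

E = (-11/2, 3/2)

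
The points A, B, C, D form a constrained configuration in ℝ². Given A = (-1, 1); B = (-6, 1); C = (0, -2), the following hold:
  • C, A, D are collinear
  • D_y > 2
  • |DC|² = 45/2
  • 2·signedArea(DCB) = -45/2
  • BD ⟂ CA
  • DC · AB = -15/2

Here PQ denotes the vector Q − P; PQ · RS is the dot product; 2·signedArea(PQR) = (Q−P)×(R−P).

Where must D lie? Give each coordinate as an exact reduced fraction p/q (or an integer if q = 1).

D = (-3/2, 5/2)

1. D_x = -3/2  [C, A, D are collinear ∩ BD ⟂ CA]
2. D_y = 5/2  [C, A, D are collinear ∩ BD ⟂ CA]
   → D = (-3/2, 5/2)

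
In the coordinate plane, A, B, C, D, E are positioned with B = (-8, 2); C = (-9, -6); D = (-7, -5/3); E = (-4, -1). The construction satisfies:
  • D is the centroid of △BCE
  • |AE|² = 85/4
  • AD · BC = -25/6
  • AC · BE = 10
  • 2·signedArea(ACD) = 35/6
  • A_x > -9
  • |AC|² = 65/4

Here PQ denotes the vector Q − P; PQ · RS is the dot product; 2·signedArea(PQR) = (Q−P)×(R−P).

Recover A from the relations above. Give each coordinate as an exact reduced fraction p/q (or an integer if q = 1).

A = (-17/2, -2)

1. A_x = -17/2  [2·signedArea(ACD) = 35/6 ∩ AC · BE = 10]
2. A_y = -2  [2·signedArea(ACD) = 35/6 ∩ AC · BE = 10]
   → A = (-17/2, -2)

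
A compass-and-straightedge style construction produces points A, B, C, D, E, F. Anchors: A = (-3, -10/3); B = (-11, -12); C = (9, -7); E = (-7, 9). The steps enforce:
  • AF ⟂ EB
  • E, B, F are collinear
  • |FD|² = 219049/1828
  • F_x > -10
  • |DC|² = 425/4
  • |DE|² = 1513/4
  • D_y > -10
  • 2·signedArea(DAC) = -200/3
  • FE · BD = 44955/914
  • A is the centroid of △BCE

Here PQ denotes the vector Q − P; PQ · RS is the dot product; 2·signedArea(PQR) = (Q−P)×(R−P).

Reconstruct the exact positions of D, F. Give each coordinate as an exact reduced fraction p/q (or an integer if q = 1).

D = (-1, -19/2)
F = (-4171/457, -990/457)

1. D_x = -1  [line 11/3·x + 12·y + 353/3 = 0 ∩ |DC|² = 425/4]
2. D_y = -19/2  [line 11/3·x + 12·y + 353/3 = 0 ∩ |DC|² = 425/4]
   → D = (-1, -19/2)
3. F_x = -4171/457  [E, B, F are collinear ∩ AF ⟂ EB]
4. F_y = -990/457  [E, B, F are collinear ∩ AF ⟂ EB]
   → F = (-4171/457, -990/457)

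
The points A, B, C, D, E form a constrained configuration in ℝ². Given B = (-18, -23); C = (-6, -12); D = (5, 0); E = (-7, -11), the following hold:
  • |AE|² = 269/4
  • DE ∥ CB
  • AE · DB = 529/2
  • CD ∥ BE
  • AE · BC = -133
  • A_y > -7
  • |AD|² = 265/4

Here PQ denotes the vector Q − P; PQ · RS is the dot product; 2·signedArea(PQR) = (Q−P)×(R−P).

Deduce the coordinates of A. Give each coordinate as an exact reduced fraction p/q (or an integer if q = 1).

1. A_x = -1/2  [AE · DB = 529/2 ∩ AE · BC = -133]
2. A_y = -6  [AE · DB = 529/2 ∩ AE · BC = -133]
   → A = (-1/2, -6)

A = (-1/2, -6)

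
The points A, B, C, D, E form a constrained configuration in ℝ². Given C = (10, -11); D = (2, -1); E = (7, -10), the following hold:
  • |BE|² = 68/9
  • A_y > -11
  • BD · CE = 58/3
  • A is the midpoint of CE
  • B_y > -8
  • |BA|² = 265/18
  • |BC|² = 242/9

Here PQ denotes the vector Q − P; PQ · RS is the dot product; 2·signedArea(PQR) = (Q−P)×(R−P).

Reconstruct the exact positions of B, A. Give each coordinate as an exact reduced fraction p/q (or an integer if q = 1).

A = (17/2, -21/2)
B = (19/3, -22/3)

1. B_x = 19/3  [line 3·x + -1·y + -79/3 = 0 ∩ |BE|² = 68/9]
2. B_y = -22/3  [line 3·x + -1·y + -79/3 = 0 ∩ |BE|² = 68/9]
   → B = (19/3, -22/3)
3. A_x = 17/2  [A is the midpoint of CE]
4. A_y = -21/2  [A is the midpoint of CE]
   → A = (17/2, -21/2)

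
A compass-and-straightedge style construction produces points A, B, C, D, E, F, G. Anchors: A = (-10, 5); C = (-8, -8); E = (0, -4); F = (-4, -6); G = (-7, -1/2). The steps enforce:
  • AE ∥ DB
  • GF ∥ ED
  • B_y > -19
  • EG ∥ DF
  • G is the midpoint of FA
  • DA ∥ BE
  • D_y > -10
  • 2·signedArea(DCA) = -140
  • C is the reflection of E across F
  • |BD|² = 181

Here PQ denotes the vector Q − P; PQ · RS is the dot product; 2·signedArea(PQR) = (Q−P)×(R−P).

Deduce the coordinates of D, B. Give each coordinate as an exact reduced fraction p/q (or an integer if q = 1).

1. D_x = 3  [EG ∥ DF ∩ GF ∥ ED]
2. D_y = -19/2  [EG ∥ DF ∩ GF ∥ ED]
   → D = (3, -19/2)
3. B_x = 13  [DA ∥ BE ∩ AE ∥ DB]
4. B_y = -37/2  [DA ∥ BE ∩ AE ∥ DB]
   → B = (13, -37/2)

B = (13, -37/2)
D = (3, -19/2)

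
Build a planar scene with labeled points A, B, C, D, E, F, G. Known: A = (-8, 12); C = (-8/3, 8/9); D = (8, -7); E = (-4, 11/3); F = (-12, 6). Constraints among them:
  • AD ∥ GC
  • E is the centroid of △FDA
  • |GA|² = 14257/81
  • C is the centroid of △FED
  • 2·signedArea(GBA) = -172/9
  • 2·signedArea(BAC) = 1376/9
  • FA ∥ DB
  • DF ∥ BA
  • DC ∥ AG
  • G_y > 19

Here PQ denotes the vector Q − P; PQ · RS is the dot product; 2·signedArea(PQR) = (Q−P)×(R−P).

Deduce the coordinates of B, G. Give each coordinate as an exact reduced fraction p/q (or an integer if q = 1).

1. B_x = 12  [DF ∥ BA ∩ FA ∥ DB]
2. B_y = -1  [DF ∥ BA ∩ FA ∥ DB]
   → B = (12, -1)
3. G_x = -56/3  [AD ∥ GC ∩ DC ∥ AG]
4. G_y = 179/9  [AD ∥ GC ∩ DC ∥ AG]
   → G = (-56/3, 179/9)

B = (12, -1)
G = (-56/3, 179/9)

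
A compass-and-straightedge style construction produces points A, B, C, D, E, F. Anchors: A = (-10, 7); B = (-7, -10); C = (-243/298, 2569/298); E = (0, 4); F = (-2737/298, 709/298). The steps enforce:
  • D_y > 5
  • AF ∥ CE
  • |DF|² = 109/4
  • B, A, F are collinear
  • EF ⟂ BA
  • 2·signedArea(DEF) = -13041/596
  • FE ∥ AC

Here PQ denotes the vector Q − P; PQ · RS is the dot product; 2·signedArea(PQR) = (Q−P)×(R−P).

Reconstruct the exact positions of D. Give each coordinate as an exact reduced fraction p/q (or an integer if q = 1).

D = (-5, 11/2)

1. D_x = -5  [line 483/298·x + -2737/298·y + 34937/596 = 0 ∩ |DF|² = 109/4]
2. D_y = 11/2  [line 483/298·x + -2737/298·y + 34937/596 = 0 ∩ |DF|² = 109/4]
   → D = (-5, 11/2)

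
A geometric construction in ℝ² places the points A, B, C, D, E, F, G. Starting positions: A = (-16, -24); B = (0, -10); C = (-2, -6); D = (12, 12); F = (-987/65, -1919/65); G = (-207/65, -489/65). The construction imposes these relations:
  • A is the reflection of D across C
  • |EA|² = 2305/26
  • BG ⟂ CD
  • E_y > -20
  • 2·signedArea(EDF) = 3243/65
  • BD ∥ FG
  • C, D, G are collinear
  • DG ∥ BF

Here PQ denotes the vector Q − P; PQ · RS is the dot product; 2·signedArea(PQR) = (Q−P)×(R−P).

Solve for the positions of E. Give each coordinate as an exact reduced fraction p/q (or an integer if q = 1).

E = (-987/130, -2569/130)

1. E_x = -987/130  [line 2699/65·x + -1767/65·y + -14427/65 = 0 ∩ |EA|² = 2305/26]
2. E_y = -2569/130  [line 2699/65·x + -1767/65·y + -14427/65 = 0 ∩ |EA|² = 2305/26]
   → E = (-987/130, -2569/130)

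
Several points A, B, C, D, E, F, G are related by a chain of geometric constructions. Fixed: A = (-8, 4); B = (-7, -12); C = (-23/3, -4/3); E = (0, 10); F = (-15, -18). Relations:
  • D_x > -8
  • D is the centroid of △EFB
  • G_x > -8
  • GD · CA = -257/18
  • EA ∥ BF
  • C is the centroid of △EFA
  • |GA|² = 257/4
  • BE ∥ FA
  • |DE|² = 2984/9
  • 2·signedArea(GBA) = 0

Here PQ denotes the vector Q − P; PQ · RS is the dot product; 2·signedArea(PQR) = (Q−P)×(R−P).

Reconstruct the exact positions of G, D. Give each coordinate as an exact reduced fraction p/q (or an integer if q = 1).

1. G_x = -15/2  [line -16·x + -1·y + -124 = 0 ∩ |GA|² = 257/4]
2. G_y = -4  [line -16·x + -1·y + -124 = 0 ∩ |GA|² = 257/4]
   → G = (-15/2, -4)
3. D_x = -22/3  [D is the centroid of △EFB]
4. D_y = -20/3  [D is the centroid of △EFB]
   → D = (-22/3, -20/3)

D = (-22/3, -20/3)
G = (-15/2, -4)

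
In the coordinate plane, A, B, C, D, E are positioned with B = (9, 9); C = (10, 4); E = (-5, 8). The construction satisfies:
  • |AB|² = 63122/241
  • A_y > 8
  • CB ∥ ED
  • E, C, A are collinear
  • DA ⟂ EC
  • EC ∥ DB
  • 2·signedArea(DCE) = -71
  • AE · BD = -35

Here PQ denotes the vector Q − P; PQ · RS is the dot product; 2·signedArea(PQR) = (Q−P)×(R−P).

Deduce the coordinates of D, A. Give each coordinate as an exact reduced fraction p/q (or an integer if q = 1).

1. D_x = -6  [EC ∥ DB ∩ CB ∥ ED]
2. D_y = 13  [EC ∥ DB ∩ CB ∥ ED]
   → D = (-6, 13)
3. A_x = -1730/241  [E, C, A are collinear ∩ DA ⟂ EC]
4. A_y = 2068/241  [E, C, A are collinear ∩ DA ⟂ EC]
   → A = (-1730/241, 2068/241)

A = (-1730/241, 2068/241)
D = (-6, 13)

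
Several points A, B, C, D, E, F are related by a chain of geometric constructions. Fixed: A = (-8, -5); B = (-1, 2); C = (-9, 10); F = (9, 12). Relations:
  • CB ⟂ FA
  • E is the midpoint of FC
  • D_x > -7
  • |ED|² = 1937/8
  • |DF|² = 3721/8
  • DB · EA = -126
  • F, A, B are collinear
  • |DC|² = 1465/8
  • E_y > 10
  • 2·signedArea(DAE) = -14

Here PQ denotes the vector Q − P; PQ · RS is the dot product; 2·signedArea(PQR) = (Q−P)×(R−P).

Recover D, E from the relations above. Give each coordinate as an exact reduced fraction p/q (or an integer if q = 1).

D = (-25/4, -13/4)
E = (0, 11)

1. E_x = 0  [E is the midpoint of FC]
2. E_y = 11  [E is the midpoint of FC]
   → E = (0, 11)
3. D_x = -25/4  [DB · EA = -126 ∩ 2·signedArea(DAE) = -14]
4. D_y = -13/4  [DB · EA = -126 ∩ 2·signedArea(DAE) = -14]
   → D = (-25/4, -13/4)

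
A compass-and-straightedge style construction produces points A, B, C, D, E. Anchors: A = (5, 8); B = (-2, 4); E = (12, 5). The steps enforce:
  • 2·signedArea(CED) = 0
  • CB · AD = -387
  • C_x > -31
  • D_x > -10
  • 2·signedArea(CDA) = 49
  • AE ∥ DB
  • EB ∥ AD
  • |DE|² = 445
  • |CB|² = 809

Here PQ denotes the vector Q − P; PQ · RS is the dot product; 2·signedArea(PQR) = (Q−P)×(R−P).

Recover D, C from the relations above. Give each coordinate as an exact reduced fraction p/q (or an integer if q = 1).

1. D_x = -9  [AE ∥ DB ∩ EB ∥ AD]
2. D_y = 7  [AE ∥ DB ∩ EB ∥ AD]
   → D = (-9, 7)
3. C_x = -30  [2·signedArea(CED) = 0 ∩ 2·signedArea(CDA) = 49]
4. C_y = 9  [2·signedArea(CED) = 0 ∩ 2·signedArea(CDA) = 49]
   → C = (-30, 9)

C = (-30, 9)
D = (-9, 7)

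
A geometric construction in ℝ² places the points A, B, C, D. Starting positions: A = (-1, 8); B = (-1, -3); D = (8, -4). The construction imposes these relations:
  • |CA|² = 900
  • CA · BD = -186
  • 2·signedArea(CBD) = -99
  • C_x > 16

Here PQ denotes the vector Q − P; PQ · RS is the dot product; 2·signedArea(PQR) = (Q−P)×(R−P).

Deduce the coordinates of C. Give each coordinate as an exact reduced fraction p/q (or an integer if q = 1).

1. C_x = 17  [2·signedArea(CBD) = -99 ∩ CA · BD = -186]
2. C_y = -16  [2·signedArea(CBD) = -99 ∩ CA · BD = -186]
   → C = (17, -16)

C = (17, -16)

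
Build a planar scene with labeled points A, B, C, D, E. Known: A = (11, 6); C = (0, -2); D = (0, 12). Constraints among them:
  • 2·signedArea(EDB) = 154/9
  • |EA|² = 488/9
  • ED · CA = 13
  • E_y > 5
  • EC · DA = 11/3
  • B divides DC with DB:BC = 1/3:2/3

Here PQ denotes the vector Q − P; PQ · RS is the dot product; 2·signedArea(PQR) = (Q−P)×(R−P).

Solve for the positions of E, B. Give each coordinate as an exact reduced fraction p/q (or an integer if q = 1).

B = (0, 22/3)
E = (11/3, 16/3)

1. E_x = 11/3  [ED · CA = 13 ∩ EC · DA = 11/3]
2. E_y = 16/3  [ED · CA = 13 ∩ EC · DA = 11/3]
   → E = (11/3, 16/3)
3. B_x = 0  [2·signedArea(EDB) = 154/9 ∩ B divides DC with DB:BC = 1/3:2/3]
4. B_y = 22/3  [2·signedArea(EDB) = 154/9 ∩ B divides DC with DB:BC = 1/3:2/3]
   → B = (0, 22/3)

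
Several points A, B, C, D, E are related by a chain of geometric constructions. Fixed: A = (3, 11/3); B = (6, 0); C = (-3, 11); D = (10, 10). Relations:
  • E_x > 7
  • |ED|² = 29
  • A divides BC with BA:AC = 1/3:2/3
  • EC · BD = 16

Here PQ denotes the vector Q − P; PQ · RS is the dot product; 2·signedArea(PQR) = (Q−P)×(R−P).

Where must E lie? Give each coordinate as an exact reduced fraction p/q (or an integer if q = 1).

1. E_x = 8  [line -4·x + -10·y + 82 = 0 ∩ |ED|² = 29]
2. E_y = 5  [line -4·x + -10·y + 82 = 0 ∩ |ED|² = 29]
   → E = (8, 5)

E = (8, 5)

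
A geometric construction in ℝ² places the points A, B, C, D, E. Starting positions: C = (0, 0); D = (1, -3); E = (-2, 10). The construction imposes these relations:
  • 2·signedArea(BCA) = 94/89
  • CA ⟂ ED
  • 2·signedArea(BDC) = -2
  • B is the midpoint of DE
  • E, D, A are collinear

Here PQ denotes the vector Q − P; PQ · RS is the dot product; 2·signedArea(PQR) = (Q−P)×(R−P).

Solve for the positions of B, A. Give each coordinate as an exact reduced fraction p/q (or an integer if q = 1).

A = (26/89, 6/89)
B = (-1/2, 7/2)

1. B_x = -1/2  [B is the midpoint of DE]
2. B_y = 7/2  [B is the midpoint of DE]
   → B = (-1/2, 7/2)
3. A_x = 26/89  [E, D, A are collinear ∩ CA ⟂ ED]
4. A_y = 6/89  [E, D, A are collinear ∩ CA ⟂ ED]
   → A = (26/89, 6/89)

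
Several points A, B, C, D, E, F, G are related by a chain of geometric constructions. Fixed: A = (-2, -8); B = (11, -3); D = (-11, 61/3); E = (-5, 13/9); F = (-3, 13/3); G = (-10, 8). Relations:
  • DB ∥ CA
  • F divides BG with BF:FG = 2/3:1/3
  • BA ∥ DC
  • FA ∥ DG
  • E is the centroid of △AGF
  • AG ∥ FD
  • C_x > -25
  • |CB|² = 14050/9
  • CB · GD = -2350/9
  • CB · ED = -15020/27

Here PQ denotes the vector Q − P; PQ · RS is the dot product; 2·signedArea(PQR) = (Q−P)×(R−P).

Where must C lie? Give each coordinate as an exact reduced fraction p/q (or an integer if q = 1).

1. C_x = -24  [DB ∥ CA ∩ BA ∥ DC]
2. C_y = 46/3  [DB ∥ CA ∩ BA ∥ DC]
   → C = (-24, 46/3)

C = (-24, 46/3)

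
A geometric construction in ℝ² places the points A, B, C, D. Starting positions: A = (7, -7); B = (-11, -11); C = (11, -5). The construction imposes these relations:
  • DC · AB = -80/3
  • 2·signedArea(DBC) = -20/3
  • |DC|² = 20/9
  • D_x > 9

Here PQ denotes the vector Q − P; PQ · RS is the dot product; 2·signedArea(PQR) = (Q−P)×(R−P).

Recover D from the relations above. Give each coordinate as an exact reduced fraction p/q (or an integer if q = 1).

1. D_x = 29/3  [2·signedArea(DBC) = -20/3 ∩ DC · AB = -80/3]
2. D_y = -17/3  [2·signedArea(DBC) = -20/3 ∩ DC · AB = -80/3]
   → D = (29/3, -17/3)

D = (29/3, -17/3)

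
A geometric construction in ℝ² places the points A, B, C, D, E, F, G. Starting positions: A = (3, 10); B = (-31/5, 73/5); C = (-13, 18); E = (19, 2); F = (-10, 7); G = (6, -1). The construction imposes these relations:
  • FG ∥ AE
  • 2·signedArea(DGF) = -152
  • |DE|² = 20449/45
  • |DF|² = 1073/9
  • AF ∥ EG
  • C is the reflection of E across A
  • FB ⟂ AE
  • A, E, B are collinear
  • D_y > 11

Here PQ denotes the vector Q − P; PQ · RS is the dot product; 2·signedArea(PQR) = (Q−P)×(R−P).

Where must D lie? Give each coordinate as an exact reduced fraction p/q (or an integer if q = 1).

D = (-1/15, 173/15)

1. D_x = -1/15  [line -8·x + -16·y + 184 = 0 ∩ |DE|² = 20449/45]
2. D_y = 173/15  [line -8·x + -16·y + 184 = 0 ∩ |DE|² = 20449/45]
   → D = (-1/15, 173/15)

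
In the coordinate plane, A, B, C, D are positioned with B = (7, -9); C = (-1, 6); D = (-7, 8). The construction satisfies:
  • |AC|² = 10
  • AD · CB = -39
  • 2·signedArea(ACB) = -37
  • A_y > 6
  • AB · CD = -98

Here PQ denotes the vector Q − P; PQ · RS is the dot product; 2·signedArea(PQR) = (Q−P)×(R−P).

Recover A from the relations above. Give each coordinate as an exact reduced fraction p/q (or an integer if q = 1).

1. A_x = -4  [2·signedArea(ACB) = -37 ∩ AD · CB = -39]
2. A_y = 7  [2·signedArea(ACB) = -37 ∩ AD · CB = -39]
   → A = (-4, 7)

A = (-4, 7)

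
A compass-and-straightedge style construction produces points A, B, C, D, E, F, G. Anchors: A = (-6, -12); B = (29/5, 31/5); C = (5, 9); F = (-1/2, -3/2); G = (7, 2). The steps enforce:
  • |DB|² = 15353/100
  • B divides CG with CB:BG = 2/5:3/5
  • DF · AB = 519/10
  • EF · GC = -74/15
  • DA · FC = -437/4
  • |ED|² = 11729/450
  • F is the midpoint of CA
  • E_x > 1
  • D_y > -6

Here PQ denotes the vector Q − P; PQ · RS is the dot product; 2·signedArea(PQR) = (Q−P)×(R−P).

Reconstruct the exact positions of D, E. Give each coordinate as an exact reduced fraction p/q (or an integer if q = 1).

1. D_x = 1/2  [DA · FC = -437/4 ∩ DF · AB = 519/10]
2. D_y = -5  [DA · FC = -437/4 ∩ DF · AB = 519/10]
   → D = (1/2, -5)
3. E_x = 29/15  [line 2·x + -7·y + -137/30 = 0 ∩ |ED|² = 11729/450]
4. E_y = -1/10  [line 2·x + -7·y + -137/30 = 0 ∩ |ED|² = 11729/450]
   → E = (29/15, -1/10)

D = (1/2, -5)
E = (29/15, -1/10)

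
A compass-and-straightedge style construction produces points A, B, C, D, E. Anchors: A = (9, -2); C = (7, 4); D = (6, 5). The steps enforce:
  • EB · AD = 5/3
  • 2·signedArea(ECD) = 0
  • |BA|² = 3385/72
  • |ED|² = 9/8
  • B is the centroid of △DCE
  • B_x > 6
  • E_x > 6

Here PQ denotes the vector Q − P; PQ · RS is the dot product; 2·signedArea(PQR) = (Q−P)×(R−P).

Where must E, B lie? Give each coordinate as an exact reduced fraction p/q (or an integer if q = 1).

1. E_x = 27/4  [line -1·x + -1·y + 11 = 0 ∩ |ED|² = 9/8]
2. E_y = 17/4  [line -1·x + -1·y + 11 = 0 ∩ |ED|² = 9/8]
   → E = (27/4, 17/4)
3. B_x = 79/12  [B is the centroid of △DCE]
4. B_y = 53/12  [B is the centroid of △DCE]
   → B = (79/12, 53/12)

B = (79/12, 53/12)
E = (27/4, 17/4)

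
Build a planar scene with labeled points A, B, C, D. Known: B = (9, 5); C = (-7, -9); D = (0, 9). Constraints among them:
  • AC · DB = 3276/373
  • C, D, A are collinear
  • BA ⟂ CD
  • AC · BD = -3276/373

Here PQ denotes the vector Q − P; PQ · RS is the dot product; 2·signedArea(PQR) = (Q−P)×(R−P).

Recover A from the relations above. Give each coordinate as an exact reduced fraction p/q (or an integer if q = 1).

A = (-63/373, 3195/373)

1. A_x = -63/373  [C, D, A are collinear ∩ BA ⟂ CD]
2. A_y = 3195/373  [C, D, A are collinear ∩ BA ⟂ CD]
   → A = (-63/373, 3195/373)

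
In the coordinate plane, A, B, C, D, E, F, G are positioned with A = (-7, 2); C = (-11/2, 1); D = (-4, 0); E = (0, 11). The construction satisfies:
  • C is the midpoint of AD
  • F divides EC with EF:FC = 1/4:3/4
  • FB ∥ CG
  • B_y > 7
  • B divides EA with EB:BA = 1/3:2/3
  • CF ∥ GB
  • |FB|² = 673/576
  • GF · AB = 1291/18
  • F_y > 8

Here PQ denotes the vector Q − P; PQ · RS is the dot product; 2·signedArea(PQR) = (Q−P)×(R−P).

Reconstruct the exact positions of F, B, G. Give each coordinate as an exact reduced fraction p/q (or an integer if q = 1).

B = (-7/3, 8)
F = (-11/8, 17/2)
G = (-155/24, 1/2)

1. F_x = -11/8  [F divides EC with EF:FC = 1/4:3/4]
2. F_y = 17/2  [F divides EC with EF:FC = 1/4:3/4]
   → F = (-11/8, 17/2)
3. B_x = -7/3  [B divides EA with EB:BA = 1/3:2/3]
4. B_y = 8  [B divides EA with EB:BA = 1/3:2/3]
   → B = (-7/3, 8)
5. G_x = -155/24  [CF ∥ GB ∩ FB ∥ CG]
6. G_y = 1/2  [CF ∥ GB ∩ FB ∥ CG]
   → G = (-155/24, 1/2)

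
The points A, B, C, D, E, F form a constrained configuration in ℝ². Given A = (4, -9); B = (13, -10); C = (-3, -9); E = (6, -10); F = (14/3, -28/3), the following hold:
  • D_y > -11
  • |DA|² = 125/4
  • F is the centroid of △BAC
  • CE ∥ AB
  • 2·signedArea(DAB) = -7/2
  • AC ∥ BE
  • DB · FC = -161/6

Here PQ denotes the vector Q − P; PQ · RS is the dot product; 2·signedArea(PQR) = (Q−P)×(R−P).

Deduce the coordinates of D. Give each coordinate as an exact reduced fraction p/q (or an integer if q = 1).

1. D_x = 19/2  [DB · FC = -161/6 ∩ 2·signedArea(DAB) = -7/2]
2. D_y = -10  [DB · FC = -161/6 ∩ 2·signedArea(DAB) = -7/2]
   → D = (19/2, -10)

D = (19/2, -10)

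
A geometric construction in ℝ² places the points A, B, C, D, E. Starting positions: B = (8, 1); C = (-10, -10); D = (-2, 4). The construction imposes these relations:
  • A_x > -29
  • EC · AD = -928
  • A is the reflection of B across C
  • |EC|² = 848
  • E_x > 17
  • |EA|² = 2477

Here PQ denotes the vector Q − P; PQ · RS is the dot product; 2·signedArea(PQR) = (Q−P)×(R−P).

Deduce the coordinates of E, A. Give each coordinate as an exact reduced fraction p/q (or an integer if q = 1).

1. A_x = -28  [A is the reflection of B across C]
2. A_y = -21  [A is the reflection of B across C]
   → A = (-28, -21)
3. E_x = 18  [line -26·x + -25·y + 418 = 0 ∩ |EC|² = 848]
4. E_y = -2  [line -26·x + -25·y + 418 = 0 ∩ |EC|² = 848]
   → E = (18, -2)

A = (-28, -21)
E = (18, -2)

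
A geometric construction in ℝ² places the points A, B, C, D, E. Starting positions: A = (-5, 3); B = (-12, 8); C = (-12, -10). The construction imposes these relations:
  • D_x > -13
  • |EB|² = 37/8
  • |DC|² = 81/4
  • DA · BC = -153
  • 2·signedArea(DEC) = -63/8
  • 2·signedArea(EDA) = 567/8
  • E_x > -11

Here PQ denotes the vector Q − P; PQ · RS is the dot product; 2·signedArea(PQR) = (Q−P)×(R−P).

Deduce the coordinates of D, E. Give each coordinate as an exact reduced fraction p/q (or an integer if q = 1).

1. D_y = -11/2  [DA · BC = -153]
2. D_x = -12  [|DC|² = 81/4]
   → D = (-12, -11/2)
3. E_x = -41/4  [2·signedArea(DEC) = -63/8 ∩ 2·signedArea(EDA) = 567/8]
4. E_y = 27/4  [2·signedArea(DEC) = -63/8 ∩ 2·signedArea(EDA) = 567/8]
   → E = (-41/4, 27/4)

D = (-12, -11/2)
E = (-41/4, 27/4)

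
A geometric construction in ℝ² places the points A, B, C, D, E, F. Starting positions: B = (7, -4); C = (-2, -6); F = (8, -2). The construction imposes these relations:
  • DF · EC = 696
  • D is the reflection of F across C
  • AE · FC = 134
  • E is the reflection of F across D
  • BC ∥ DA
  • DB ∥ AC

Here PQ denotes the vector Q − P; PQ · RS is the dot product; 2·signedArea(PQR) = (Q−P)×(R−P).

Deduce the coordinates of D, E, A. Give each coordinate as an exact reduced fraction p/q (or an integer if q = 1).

1. D_x = -12  [D is the reflection of F across C]
2. D_y = -10  [D is the reflection of F across C]
   → D = (-12, -10)
3. E_x = -32  [E is the reflection of F across D]
4. E_y = -18  [E is the reflection of F across D]
   → E = (-32, -18)
5. A_x = -21  [DB ∥ AC ∩ BC ∥ DA]
6. A_y = -12  [DB ∥ AC ∩ BC ∥ DA]
   → A = (-21, -12)

A = (-21, -12)
D = (-12, -10)
E = (-32, -18)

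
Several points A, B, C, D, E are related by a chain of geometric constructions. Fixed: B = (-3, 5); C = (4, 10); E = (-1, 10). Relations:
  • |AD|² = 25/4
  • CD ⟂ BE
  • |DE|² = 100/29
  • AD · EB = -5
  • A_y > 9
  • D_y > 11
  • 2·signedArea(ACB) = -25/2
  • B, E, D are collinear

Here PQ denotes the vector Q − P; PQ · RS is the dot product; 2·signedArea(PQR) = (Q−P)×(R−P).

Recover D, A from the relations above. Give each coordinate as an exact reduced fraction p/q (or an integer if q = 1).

1. D_x = -9/29  [B, E, D are collinear ∩ CD ⟂ BE]
2. D_y = 340/29  [B, E, D are collinear ∩ CD ⟂ BE]
   → D = (-9/29, 340/29)
3. A_x = 3/2  [2·signedArea(ACB) = -25/2 ∩ AD · EB = -5]
4. A_y = 10  [2·signedArea(ACB) = -25/2 ∩ AD · EB = -5]
   → A = (3/2, 10)

A = (3/2, 10)
D = (-9/29, 340/29)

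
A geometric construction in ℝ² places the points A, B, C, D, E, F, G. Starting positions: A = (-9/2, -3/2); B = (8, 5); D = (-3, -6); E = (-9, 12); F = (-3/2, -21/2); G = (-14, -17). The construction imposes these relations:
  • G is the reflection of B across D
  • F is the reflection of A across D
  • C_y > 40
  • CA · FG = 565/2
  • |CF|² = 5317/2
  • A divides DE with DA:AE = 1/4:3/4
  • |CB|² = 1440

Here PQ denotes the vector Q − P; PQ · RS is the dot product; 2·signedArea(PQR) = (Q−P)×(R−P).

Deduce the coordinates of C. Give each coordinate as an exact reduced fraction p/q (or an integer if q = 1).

1. C_x = -4  [line 25/2·x + 13/2·y + -433/2 = 0 ∩ |CB|² = 1440]
2. C_y = 41  [line 25/2·x + 13/2·y + -433/2 = 0 ∩ |CB|² = 1440]
   → C = (-4, 41)

C = (-4, 41)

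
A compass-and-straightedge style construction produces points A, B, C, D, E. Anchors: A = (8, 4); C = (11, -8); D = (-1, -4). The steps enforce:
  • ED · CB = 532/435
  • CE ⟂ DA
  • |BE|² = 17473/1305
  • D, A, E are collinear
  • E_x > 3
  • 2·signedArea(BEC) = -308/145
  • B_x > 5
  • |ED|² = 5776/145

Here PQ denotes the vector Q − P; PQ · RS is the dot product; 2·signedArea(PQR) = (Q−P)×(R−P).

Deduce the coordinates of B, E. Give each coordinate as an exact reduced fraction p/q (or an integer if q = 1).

B = (6, -8/3)
E = (539/145, 28/145)

1. E_x = 539/145  [D, A, E are collinear ∩ CE ⟂ DA]
2. E_y = 28/145  [D, A, E are collinear ∩ CE ⟂ DA]
   → E = (539/145, 28/145)
3. B_x = 6  [line 1188/145·x + 1056/145·y + -4312/145 = 0 ∩ |BE|² = 17473/1305]
4. B_y = -8/3  [line 1188/145·x + 1056/145·y + -4312/145 = 0 ∩ |BE|² = 17473/1305]
   → B = (6, -8/3)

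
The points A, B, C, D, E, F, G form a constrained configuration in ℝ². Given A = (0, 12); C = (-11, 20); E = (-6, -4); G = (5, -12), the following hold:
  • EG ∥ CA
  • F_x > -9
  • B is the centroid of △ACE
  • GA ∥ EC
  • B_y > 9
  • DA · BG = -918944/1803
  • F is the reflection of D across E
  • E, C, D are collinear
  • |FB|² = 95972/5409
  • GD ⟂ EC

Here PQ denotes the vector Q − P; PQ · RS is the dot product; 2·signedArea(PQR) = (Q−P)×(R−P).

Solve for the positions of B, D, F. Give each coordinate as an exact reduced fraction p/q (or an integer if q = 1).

B = (-17/3, 28/3)
D = (-2371/601, -8332/601)
F = (-4841/601, 3524/601)

1. B_x = -17/3  [B is the centroid of △ACE]
2. B_y = 28/3  [B is the centroid of △ACE]
   → B = (-17/3, 28/3)
3. D_x = -2371/601  [E, C, D are collinear ∩ GD ⟂ EC]
4. D_y = -8332/601  [E, C, D are collinear ∩ GD ⟂ EC]
   → D = (-2371/601, -8332/601)
5. F_x = -4841/601  [F is the reflection of D across E]
6. F_y = 3524/601  [F is the reflection of D across E]
   → F = (-4841/601, 3524/601)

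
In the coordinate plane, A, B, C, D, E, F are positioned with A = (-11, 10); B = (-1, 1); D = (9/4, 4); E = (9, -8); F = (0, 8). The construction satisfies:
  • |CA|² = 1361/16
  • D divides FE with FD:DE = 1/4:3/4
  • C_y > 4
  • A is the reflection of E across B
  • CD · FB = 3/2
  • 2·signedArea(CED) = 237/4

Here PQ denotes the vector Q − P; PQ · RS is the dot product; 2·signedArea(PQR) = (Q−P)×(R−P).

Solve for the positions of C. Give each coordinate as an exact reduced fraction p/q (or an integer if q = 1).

1. C_x = -13/4  [2·signedArea(CED) = 237/4 ∩ CD · FB = 3/2]
2. C_y = 5  [2·signedArea(CED) = 237/4 ∩ CD · FB = 3/2]
   → C = (-13/4, 5)

C = (-13/4, 5)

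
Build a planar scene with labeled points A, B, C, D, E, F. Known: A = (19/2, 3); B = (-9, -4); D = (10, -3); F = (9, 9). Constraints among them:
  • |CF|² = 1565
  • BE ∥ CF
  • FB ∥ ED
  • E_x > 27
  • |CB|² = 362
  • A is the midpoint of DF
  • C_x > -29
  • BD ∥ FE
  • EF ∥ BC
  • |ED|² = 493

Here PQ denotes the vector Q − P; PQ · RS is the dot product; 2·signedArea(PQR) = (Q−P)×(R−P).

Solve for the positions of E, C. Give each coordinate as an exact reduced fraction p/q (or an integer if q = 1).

1. E_x = 28  [FB ∥ ED ∩ BD ∥ FE]
2. E_y = 10  [FB ∥ ED ∩ BD ∥ FE]
   → E = (28, 10)
3. C_x = -28  [BE ∥ CF ∩ EF ∥ BC]
4. C_y = -5  [BE ∥ CF ∩ EF ∥ BC]
   → C = (-28, -5)

C = (-28, -5)
E = (28, 10)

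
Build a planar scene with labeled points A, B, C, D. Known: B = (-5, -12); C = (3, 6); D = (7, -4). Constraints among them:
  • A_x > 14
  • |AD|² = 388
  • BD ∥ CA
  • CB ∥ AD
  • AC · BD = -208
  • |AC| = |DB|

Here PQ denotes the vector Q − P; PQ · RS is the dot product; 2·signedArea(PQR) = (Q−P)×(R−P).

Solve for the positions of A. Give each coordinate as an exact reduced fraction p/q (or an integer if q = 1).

A = (15, 14)

1. A_x = 15  [CB ∥ AD ∩ BD ∥ CA]
2. A_y = 14  [CB ∥ AD ∩ BD ∥ CA]
   → A = (15, 14)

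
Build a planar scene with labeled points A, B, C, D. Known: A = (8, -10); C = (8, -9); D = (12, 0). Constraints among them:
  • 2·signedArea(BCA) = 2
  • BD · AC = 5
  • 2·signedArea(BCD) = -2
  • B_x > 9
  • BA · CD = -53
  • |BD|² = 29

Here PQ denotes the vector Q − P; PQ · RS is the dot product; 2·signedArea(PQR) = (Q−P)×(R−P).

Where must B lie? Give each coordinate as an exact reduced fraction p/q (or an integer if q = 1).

1. B_x = 10  [2·signedArea(BCA) = 2 ∩ BD · AC = 5]
2. B_y = -5  [2·signedArea(BCA) = 2 ∩ BD · AC = 5]
   → B = (10, -5)

B = (10, -5)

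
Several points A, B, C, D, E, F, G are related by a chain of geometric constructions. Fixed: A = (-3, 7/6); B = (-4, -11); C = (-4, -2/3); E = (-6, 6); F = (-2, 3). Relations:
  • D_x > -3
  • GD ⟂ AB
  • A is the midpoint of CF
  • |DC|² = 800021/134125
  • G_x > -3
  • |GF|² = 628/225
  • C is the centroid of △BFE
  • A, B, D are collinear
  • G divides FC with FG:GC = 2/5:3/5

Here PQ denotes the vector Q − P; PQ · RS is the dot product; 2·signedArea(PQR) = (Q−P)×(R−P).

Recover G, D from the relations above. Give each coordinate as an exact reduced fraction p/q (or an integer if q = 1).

1. G_x = -14/5  [G divides FC with FG:GC = 2/5:3/5]
2. G_y = 23/15  [G divides FC with FG:GC = 2/5:3/5]
   → G = (-14/5, 23/15)
3. D_x = -79636/26825  [A, B, D are collinear ∩ GD ⟂ AB]
4. D_y = 124511/80475  [A, B, D are collinear ∩ GD ⟂ AB]
   → D = (-79636/26825, 124511/80475)

D = (-79636/26825, 124511/80475)
G = (-14/5, 23/15)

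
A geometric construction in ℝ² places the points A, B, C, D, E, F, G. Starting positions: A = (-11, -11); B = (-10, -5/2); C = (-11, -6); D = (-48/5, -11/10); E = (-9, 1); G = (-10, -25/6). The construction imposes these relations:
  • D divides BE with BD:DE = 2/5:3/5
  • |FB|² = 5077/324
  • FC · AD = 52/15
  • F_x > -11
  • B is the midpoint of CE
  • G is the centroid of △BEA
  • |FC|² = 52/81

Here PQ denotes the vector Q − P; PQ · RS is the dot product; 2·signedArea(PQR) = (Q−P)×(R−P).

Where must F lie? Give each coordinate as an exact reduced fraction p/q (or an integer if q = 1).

1. F_x = -31/3  [line -7/5·x + -99/10·y + -1174/15 = 0 ∩ |FC|² = 52/81]
2. F_y = -58/9  [line -7/5·x + -99/10·y + -1174/15 = 0 ∩ |FC|² = 52/81]
   → F = (-31/3, -58/9)

F = (-31/3, -58/9)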